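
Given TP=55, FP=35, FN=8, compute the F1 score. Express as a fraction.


Precision = 55/90 = 11/18. Recall = 55/63 = 55/63. F1 = 2*P*R/(P+R) = 110/153.

110/153


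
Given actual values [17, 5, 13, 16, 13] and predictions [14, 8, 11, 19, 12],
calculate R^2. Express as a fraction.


Mean(y) = 64/5. SS_res = 32. SS_tot = 444/5. R^2 = 1 - 32/(444/5) = 71/111.

71/111


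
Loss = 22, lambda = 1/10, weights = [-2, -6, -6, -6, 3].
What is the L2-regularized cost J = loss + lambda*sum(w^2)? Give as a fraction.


L2 sq norm = sum(w^2) = 121. J = 22 + 1/10 * 121 = 341/10.

341/10


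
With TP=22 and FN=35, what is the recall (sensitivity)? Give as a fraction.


Recall = TP / (TP + FN) = 22 / 57 = 22/57.

22/57


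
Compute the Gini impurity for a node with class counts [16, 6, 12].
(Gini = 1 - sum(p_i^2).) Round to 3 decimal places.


Total = 34. Proportions: 16/34, 6/34, 12/34. sum(p_i^2) = 0.3772. Gini = 1 - 0.3772 = 0.6228, which rounds to 0.623.

0.623


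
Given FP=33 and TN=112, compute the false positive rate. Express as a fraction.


FPR = FP / (FP + TN) = 33 / 145 = 33/145.

33/145


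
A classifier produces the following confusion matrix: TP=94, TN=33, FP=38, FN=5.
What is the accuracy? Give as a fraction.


Accuracy = (TP + TN) / (TP + TN + FP + FN) = (94 + 33) / 170 = 127/170.

127/170


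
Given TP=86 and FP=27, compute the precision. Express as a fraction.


Precision = TP / (TP + FP) = 86 / 113 = 86/113.

86/113


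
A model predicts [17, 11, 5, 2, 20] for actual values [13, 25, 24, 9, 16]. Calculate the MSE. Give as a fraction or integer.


MSE = (1/5) * ((13-17)^2=16 + (25-11)^2=196 + (24-5)^2=361 + (9-2)^2=49 + (16-20)^2=16). Sum = 638. MSE = 638/5.

638/5


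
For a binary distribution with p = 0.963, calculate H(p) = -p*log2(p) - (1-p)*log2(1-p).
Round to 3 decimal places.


H = -0.963*log2(0.963) - 0.037*log2(0.037) = 0.228.

0.228


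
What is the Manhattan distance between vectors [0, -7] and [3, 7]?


d = sum of absolute differences: |0-3|=3 + |-7-7|=14 = 17.

17


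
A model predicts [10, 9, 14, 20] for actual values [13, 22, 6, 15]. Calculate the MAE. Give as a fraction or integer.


MAE = (1/4) * (|13-10|=3 + |22-9|=13 + |6-14|=8 + |15-20|=5). Sum = 29. MAE = 29/4.

29/4


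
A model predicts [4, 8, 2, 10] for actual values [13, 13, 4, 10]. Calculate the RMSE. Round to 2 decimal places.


MSE = 27.5000. RMSE = sqrt(27.5000) = 5.24.

5.24


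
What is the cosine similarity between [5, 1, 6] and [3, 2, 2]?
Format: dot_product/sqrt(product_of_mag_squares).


dot = 29. |a|^2 = 62, |b|^2 = 17. cos = 29/sqrt(1054).

29/sqrt(1054)


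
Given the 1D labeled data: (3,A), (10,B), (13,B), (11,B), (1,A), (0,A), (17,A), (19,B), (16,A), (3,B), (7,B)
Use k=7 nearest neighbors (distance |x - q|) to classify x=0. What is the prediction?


Distances: |3-0|=3, |10-0|=10, |13-0|=13, |11-0|=11, |1-0|=1, |0-0|=0, |17-0|=17, |19-0|=19, |16-0|=16, |3-0|=3, |7-0|=7. 7 nearest: (0,A), (1,A), (3,A), (3,B), (7,B), (10,B), (11,B). Counts: {'A': 3, 'B': 4}. Majority class: B.

B


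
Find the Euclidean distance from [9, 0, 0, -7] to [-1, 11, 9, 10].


d = sqrt(sum of squared differences). (9--1)^2=100, (0-11)^2=121, (0-9)^2=81, (-7-10)^2=289. Sum = 591.

sqrt(591)


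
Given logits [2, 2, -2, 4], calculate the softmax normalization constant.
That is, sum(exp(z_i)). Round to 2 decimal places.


Denom = e^2=7.3891 + e^2=7.3891 + e^-2=0.1353 + e^4=54.5982. Sum = 69.5117, which rounds to 69.51.

69.51


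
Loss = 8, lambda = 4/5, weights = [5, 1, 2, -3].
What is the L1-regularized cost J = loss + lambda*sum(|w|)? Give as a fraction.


L1 norm = sum(|w|) = 11. J = 8 + 4/5 * 11 = 84/5.

84/5


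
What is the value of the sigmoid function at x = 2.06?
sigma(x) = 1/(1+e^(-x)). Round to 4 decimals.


sigma(2.06) = 1/(1+e^(-2.06)) = 1/(1+0.127454) = 1/1.127454 = 0.8870.

0.8870


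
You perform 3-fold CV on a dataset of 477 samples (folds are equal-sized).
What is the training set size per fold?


Each validation fold has 477/3 = 159 samples. Training set = 477 - 159 = 318.

318


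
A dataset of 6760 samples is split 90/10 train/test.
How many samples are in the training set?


Test set = 6760 * 10% = 676. Training set = 6760 - 676 = 6084.

6084


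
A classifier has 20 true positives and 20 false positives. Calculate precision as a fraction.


Precision = TP / (TP + FP) = 20 / 40 = 1/2.

1/2


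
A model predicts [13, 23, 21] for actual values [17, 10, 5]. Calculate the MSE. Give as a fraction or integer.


MSE = (1/3) * ((17-13)^2=16 + (10-23)^2=169 + (5-21)^2=256). Sum = 441. MSE = 147.

147


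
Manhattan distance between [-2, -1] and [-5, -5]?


d = sum of absolute differences: |-2--5|=3 + |-1--5|=4 = 7.

7


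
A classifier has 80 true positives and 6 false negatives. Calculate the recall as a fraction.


Recall = TP / (TP + FN) = 80 / 86 = 40/43.

40/43


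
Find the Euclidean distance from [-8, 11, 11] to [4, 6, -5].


d = sqrt(sum of squared differences). (-8-4)^2=144, (11-6)^2=25, (11--5)^2=256. Sum = 425.

sqrt(425)


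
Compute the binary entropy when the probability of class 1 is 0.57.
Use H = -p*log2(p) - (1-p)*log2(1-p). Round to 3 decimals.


H = -0.57*log2(0.57) - 0.43*log2(0.43) = 0.986.

0.986


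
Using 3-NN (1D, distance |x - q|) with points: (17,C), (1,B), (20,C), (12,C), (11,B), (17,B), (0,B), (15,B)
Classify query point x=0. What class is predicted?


Distances: |17-0|=17, |1-0|=1, |20-0|=20, |12-0|=12, |11-0|=11, |17-0|=17, |0-0|=0, |15-0|=15. 3 nearest: (0,B), (1,B), (11,B). Counts: {'B': 3}. Majority class: B.

B


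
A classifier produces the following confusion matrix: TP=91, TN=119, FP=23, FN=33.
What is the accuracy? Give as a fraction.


Accuracy = (TP + TN) / (TP + TN + FP + FN) = (91 + 119) / 266 = 15/19.

15/19


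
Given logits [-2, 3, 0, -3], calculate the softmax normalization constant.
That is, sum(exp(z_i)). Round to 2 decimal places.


Denom = e^-2=0.1353 + e^3=20.0855 + e^0=1.0000 + e^-3=0.0498. Sum = 21.2706, which rounds to 21.27.

21.27


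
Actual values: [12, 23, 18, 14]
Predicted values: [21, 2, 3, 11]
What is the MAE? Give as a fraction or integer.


MAE = (1/4) * (|12-21|=9 + |23-2|=21 + |18-3|=15 + |14-11|=3). Sum = 48. MAE = 12.

12


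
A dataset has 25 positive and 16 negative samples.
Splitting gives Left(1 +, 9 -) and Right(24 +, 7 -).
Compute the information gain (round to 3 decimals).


H(parent) = 0.9650. H(left) = 0.4690, H(right) = 0.7706. Weighted = (10/41)*0.4690 + (31/41)*0.7706 = 0.6970. IG = 0.9650 - 0.6970 = 0.2680, which rounds to 0.268.

0.268


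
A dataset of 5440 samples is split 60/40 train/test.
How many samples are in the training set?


Test set = 5440 * 40% = 2176. Training set = 5440 - 2176 = 3264.

3264


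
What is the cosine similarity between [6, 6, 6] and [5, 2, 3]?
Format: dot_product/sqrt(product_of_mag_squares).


dot = 60. |a|^2 = 108, |b|^2 = 38. cos = 60/sqrt(4104).

60/sqrt(4104)


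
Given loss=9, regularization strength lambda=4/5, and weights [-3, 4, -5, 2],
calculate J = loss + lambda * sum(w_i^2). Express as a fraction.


L2 sq norm = sum(w^2) = 54. J = 9 + 4/5 * 54 = 261/5.

261/5


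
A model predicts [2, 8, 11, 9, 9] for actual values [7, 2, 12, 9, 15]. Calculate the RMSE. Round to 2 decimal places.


MSE = 19.6000. RMSE = sqrt(19.6000) = 4.43.

4.43


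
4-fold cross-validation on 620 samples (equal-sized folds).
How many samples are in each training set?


Each validation fold has 620/4 = 155 samples. Training set = 620 - 155 = 465.

465


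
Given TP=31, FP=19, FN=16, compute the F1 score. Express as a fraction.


Precision = 31/50 = 31/50. Recall = 31/47 = 31/47. F1 = 2*P*R/(P+R) = 62/97.

62/97


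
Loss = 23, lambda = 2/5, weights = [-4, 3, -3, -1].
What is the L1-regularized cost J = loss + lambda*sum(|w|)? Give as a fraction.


L1 norm = sum(|w|) = 11. J = 23 + 2/5 * 11 = 137/5.

137/5


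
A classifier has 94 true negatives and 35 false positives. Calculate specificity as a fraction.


Specificity = TN / (TN + FP) = 94 / 129 = 94/129.

94/129


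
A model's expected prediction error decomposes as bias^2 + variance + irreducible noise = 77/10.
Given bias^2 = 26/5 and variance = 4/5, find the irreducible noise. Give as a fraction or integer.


Total error = bias^2 + variance + irreducible noise. So irreducible noise = 77/10 - 26/5 - 4/5 = 17/10.

17/10


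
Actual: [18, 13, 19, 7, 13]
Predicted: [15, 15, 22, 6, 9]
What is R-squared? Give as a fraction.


Mean(y) = 14. SS_res = 39. SS_tot = 92. R^2 = 1 - 39/(92) = 53/92.

53/92


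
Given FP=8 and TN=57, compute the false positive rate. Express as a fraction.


FPR = FP / (FP + TN) = 8 / 65 = 8/65.

8/65


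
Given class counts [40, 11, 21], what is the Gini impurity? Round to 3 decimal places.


Total = 72. Proportions: 40/72, 11/72, 21/72. sum(p_i^2) = 0.4171. Gini = 1 - 0.4171 = 0.5829, which rounds to 0.583.

0.583


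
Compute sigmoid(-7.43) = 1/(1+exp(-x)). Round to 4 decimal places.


sigma(-7.43) = 1/(1+e^(7.43)) = 1/(1+1685.807573) = 1/1686.807573 = 0.0006.

0.0006


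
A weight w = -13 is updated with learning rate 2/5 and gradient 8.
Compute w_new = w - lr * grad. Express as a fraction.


w_new = -13 - 2/5 * 8 = -13 - 16/5 = -81/5.

-81/5


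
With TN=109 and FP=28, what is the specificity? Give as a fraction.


Specificity = TN / (TN + FP) = 109 / 137 = 109/137.

109/137


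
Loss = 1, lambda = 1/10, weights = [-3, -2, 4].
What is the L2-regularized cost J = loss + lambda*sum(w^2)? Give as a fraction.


L2 sq norm = sum(w^2) = 29. J = 1 + 1/10 * 29 = 39/10.

39/10


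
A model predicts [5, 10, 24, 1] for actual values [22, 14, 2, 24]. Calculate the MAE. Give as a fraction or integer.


MAE = (1/4) * (|22-5|=17 + |14-10|=4 + |2-24|=22 + |24-1|=23). Sum = 66. MAE = 33/2.

33/2


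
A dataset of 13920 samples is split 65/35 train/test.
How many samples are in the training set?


Test set = 13920 * 35% = 4872. Training set = 13920 - 4872 = 9048.

9048


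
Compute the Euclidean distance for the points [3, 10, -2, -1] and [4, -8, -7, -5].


d = sqrt(sum of squared differences). (3-4)^2=1, (10--8)^2=324, (-2--7)^2=25, (-1--5)^2=16. Sum = 366.

sqrt(366)


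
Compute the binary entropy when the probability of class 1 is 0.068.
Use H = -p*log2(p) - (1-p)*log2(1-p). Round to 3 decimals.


H = -0.068*log2(0.068) - 0.932*log2(0.932) = 0.358.

0.358


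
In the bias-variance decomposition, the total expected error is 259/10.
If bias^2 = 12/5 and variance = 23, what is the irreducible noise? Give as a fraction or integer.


Total error = bias^2 + variance + irreducible noise. So irreducible noise = 259/10 - 12/5 - 23 = 1/2.

1/2


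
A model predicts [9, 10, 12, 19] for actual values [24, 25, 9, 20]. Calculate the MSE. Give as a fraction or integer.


MSE = (1/4) * ((24-9)^2=225 + (25-10)^2=225 + (9-12)^2=9 + (20-19)^2=1). Sum = 460. MSE = 115.

115


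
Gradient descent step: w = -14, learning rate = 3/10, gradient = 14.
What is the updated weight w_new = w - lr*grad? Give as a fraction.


w_new = -14 - 3/10 * 14 = -14 - 21/5 = -91/5.

-91/5


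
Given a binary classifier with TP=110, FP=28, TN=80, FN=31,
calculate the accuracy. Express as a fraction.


Accuracy = (TP + TN) / (TP + TN + FP + FN) = (110 + 80) / 249 = 190/249.

190/249


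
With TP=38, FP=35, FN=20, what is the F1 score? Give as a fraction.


Precision = 38/73 = 38/73. Recall = 38/58 = 19/29. F1 = 2*P*R/(P+R) = 76/131.

76/131


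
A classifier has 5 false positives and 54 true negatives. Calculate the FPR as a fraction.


FPR = FP / (FP + TN) = 5 / 59 = 5/59.

5/59


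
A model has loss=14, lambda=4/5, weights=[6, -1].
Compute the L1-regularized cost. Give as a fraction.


L1 norm = sum(|w|) = 7. J = 14 + 4/5 * 7 = 98/5.

98/5


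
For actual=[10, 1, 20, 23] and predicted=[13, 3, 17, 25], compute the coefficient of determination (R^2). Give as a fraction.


Mean(y) = 27/2. SS_res = 26. SS_tot = 301. R^2 = 1 - 26/(301) = 275/301.

275/301


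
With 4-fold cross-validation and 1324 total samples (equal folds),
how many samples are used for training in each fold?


Each validation fold has 1324/4 = 331 samples. Training set = 1324 - 331 = 993.

993


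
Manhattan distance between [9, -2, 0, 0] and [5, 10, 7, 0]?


d = sum of absolute differences: |9-5|=4 + |-2-10|=12 + |0-7|=7 + |0-0|=0 = 23.

23


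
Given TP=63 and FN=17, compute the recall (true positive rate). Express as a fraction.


Recall = TP / (TP + FN) = 63 / 80 = 63/80.

63/80


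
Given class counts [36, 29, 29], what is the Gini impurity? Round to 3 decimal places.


Total = 94. Proportions: 36/94, 29/94, 29/94. sum(p_i^2) = 0.3370. Gini = 1 - 0.3370 = 0.6630, which rounds to 0.663.

0.663


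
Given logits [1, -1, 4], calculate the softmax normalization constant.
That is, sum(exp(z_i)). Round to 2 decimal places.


Denom = e^1=2.7183 + e^-1=0.3679 + e^4=54.5982. Sum = 57.6844, which rounds to 57.68.

57.68


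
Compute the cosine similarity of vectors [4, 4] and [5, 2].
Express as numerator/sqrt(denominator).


dot = 28. |a|^2 = 32, |b|^2 = 29. cos = 28/sqrt(928).

28/sqrt(928)


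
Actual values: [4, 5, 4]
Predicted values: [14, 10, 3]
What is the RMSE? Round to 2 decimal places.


MSE = 42.0000. RMSE = sqrt(42.0000) = 6.48.

6.48


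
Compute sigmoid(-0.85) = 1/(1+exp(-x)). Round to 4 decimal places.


sigma(-0.85) = 1/(1+e^(0.85)) = 1/(1+2.339647) = 1/3.339647 = 0.2994.

0.2994


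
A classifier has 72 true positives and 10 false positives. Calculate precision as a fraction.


Precision = TP / (TP + FP) = 72 / 82 = 36/41.

36/41


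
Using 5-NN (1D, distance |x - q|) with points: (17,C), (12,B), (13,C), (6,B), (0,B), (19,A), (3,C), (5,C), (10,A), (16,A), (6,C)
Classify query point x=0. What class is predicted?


Distances: |17-0|=17, |12-0|=12, |13-0|=13, |6-0|=6, |0-0|=0, |19-0|=19, |3-0|=3, |5-0|=5, |10-0|=10, |16-0|=16, |6-0|=6. 5 nearest: (0,B), (3,C), (5,C), (6,B), (6,C). Counts: {'B': 2, 'C': 3}. Majority class: C.

C


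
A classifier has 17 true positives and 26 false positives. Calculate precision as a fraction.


Precision = TP / (TP + FP) = 17 / 43 = 17/43.

17/43


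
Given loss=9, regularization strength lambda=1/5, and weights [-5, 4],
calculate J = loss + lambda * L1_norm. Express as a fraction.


L1 norm = sum(|w|) = 9. J = 9 + 1/5 * 9 = 54/5.

54/5


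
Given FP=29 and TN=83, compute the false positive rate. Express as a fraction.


FPR = FP / (FP + TN) = 29 / 112 = 29/112.

29/112


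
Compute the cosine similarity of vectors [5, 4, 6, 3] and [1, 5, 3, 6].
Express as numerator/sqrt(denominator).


dot = 61. |a|^2 = 86, |b|^2 = 71. cos = 61/sqrt(6106).

61/sqrt(6106)


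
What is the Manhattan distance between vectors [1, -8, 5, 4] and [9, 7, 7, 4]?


d = sum of absolute differences: |1-9|=8 + |-8-7|=15 + |5-7|=2 + |4-4|=0 = 25.

25


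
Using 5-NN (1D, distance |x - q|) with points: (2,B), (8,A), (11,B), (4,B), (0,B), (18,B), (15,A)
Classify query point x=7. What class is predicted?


Distances: |2-7|=5, |8-7|=1, |11-7|=4, |4-7|=3, |0-7|=7, |18-7|=11, |15-7|=8. 5 nearest: (8,A), (4,B), (11,B), (2,B), (0,B). Counts: {'A': 1, 'B': 4}. Majority class: B.

B


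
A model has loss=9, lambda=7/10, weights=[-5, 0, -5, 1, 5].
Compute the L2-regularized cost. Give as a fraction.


L2 sq norm = sum(w^2) = 76. J = 9 + 7/10 * 76 = 311/5.

311/5


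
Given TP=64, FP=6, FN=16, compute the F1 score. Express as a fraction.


Precision = 64/70 = 32/35. Recall = 64/80 = 4/5. F1 = 2*P*R/(P+R) = 64/75.

64/75


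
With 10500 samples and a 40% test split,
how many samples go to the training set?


Test set = 10500 * 40% = 4200. Training set = 10500 - 4200 = 6300.

6300


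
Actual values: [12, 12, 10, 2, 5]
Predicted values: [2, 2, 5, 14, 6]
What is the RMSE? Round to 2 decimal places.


MSE = 74.0000. RMSE = sqrt(74.0000) = 8.60.

8.60


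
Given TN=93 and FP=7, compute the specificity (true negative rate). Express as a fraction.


Specificity = TN / (TN + FP) = 93 / 100 = 93/100.

93/100


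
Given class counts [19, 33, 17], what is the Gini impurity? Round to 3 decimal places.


Total = 69. Proportions: 19/69, 33/69, 17/69. sum(p_i^2) = 0.3653. Gini = 1 - 0.3653 = 0.6347, which rounds to 0.635.

0.635


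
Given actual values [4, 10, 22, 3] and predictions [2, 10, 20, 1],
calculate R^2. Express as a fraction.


Mean(y) = 39/4. SS_res = 12. SS_tot = 915/4. R^2 = 1 - 12/(915/4) = 289/305.

289/305


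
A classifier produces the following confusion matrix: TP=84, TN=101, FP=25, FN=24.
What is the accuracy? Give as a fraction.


Accuracy = (TP + TN) / (TP + TN + FP + FN) = (84 + 101) / 234 = 185/234.

185/234


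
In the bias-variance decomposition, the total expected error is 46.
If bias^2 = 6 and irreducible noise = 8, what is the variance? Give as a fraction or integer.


Total error = bias^2 + variance + irreducible noise. So variance = 46 - 6 - 8 = 32.

32


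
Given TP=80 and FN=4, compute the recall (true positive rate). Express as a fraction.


Recall = TP / (TP + FN) = 80 / 84 = 20/21.

20/21


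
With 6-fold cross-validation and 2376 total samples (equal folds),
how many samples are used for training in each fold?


Each validation fold has 2376/6 = 396 samples. Training set = 2376 - 396 = 1980.

1980


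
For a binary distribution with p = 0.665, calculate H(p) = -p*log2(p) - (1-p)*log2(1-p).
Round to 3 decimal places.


H = -0.665*log2(0.665) - 0.335*log2(0.335) = 0.920.

0.920


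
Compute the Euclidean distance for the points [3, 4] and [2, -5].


d = sqrt(sum of squared differences). (3-2)^2=1, (4--5)^2=81. Sum = 82.

sqrt(82)


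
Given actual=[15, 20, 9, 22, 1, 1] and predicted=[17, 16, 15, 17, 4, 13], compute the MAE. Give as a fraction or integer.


MAE = (1/6) * (|15-17|=2 + |20-16|=4 + |9-15|=6 + |22-17|=5 + |1-4|=3 + |1-13|=12). Sum = 32. MAE = 16/3.

16/3


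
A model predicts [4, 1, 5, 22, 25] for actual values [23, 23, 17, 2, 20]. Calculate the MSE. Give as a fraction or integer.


MSE = (1/5) * ((23-4)^2=361 + (23-1)^2=484 + (17-5)^2=144 + (2-22)^2=400 + (20-25)^2=25). Sum = 1414. MSE = 1414/5.

1414/5


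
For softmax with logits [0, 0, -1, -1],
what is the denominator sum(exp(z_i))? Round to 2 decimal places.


Denom = e^0=1.0000 + e^0=1.0000 + e^-1=0.3679 + e^-1=0.3679. Sum = 2.7358, which rounds to 2.74.

2.74


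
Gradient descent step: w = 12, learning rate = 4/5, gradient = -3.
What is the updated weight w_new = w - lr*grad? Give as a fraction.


w_new = 12 - 4/5 * -3 = 12 - -12/5 = 72/5.

72/5


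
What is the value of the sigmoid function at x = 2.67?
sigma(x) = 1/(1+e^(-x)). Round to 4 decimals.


sigma(2.67) = 1/(1+e^(-2.67)) = 1/(1+0.069252) = 1/1.069252 = 0.9352.

0.9352


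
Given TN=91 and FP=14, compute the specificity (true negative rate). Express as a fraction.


Specificity = TN / (TN + FP) = 91 / 105 = 13/15.

13/15


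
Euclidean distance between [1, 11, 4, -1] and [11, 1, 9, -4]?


d = sqrt(sum of squared differences). (1-11)^2=100, (11-1)^2=100, (4-9)^2=25, (-1--4)^2=9. Sum = 234.

sqrt(234)


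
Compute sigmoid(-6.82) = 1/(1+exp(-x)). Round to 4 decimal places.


sigma(-6.82) = 1/(1+e^(6.82)) = 1/(1+915.985010) = 1/916.985010 = 0.0011.

0.0011


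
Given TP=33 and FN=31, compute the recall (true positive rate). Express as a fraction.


Recall = TP / (TP + FN) = 33 / 64 = 33/64.

33/64


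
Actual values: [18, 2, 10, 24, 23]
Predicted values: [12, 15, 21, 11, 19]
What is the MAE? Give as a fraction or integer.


MAE = (1/5) * (|18-12|=6 + |2-15|=13 + |10-21|=11 + |24-11|=13 + |23-19|=4). Sum = 47. MAE = 47/5.

47/5


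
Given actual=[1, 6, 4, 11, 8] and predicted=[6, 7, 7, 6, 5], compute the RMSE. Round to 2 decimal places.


MSE = 13.8000. RMSE = sqrt(13.8000) = 3.71.

3.71


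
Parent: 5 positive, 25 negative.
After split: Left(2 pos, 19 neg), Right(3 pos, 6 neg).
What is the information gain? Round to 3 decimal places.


H(parent) = 0.6500. H(left) = 0.4537, H(right) = 0.9183. Weighted = (21/30)*0.4537 + (9/30)*0.9183 = 0.5931. IG = 0.6500 - 0.5931 = 0.0569, which rounds to 0.057.

0.057


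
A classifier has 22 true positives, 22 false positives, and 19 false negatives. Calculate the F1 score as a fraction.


Precision = 22/44 = 1/2. Recall = 22/41 = 22/41. F1 = 2*P*R/(P+R) = 44/85.

44/85


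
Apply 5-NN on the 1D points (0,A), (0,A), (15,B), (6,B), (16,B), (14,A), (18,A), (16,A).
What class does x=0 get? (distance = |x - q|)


Distances: |0-0|=0, |0-0|=0, |15-0|=15, |6-0|=6, |16-0|=16, |14-0|=14, |18-0|=18, |16-0|=16. 5 nearest: (0,A), (0,A), (6,B), (14,A), (15,B). Counts: {'A': 3, 'B': 2}. Majority class: A.

A


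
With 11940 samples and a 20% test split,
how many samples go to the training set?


Test set = 11940 * 20% = 2388. Training set = 11940 - 2388 = 9552.

9552


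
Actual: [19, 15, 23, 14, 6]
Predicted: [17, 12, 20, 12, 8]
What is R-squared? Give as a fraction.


Mean(y) = 77/5. SS_res = 30. SS_tot = 806/5. R^2 = 1 - 30/(806/5) = 328/403.

328/403


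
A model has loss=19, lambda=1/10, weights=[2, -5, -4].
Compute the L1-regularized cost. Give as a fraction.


L1 norm = sum(|w|) = 11. J = 19 + 1/10 * 11 = 201/10.

201/10


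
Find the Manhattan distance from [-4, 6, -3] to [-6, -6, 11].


d = sum of absolute differences: |-4--6|=2 + |6--6|=12 + |-3-11|=14 = 28.

28


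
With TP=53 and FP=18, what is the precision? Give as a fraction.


Precision = TP / (TP + FP) = 53 / 71 = 53/71.

53/71


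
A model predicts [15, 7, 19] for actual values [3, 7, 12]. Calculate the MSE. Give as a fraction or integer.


MSE = (1/3) * ((3-15)^2=144 + (7-7)^2=0 + (12-19)^2=49). Sum = 193. MSE = 193/3.

193/3


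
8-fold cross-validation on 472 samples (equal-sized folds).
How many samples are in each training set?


Each validation fold has 472/8 = 59 samples. Training set = 472 - 59 = 413.

413


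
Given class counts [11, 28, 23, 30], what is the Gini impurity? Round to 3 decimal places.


Total = 92. Proportions: 11/92, 28/92, 23/92, 30/92. sum(p_i^2) = 0.2758. Gini = 1 - 0.2758 = 0.7242, which rounds to 0.724.

0.724


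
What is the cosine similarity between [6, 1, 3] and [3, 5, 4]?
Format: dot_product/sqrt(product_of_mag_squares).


dot = 35. |a|^2 = 46, |b|^2 = 50. cos = 35/sqrt(2300).

35/sqrt(2300)


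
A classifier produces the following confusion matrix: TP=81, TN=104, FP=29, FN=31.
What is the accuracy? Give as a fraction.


Accuracy = (TP + TN) / (TP + TN + FP + FN) = (81 + 104) / 245 = 37/49.

37/49


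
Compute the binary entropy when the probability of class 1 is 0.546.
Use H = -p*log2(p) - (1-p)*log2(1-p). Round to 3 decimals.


H = -0.546*log2(0.546) - 0.454*log2(0.454) = 0.994.

0.994


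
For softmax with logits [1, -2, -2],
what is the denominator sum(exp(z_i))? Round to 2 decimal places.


Denom = e^1=2.7183 + e^-2=0.1353 + e^-2=0.1353. Sum = 2.9889, which rounds to 2.99.

2.99


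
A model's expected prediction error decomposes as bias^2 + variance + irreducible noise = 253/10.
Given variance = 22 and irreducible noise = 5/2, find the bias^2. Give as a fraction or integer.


Total error = bias^2 + variance + irreducible noise. So bias^2 = 253/10 - 22 - 5/2 = 4/5.

4/5


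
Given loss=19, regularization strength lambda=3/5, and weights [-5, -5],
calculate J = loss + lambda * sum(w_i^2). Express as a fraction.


L2 sq norm = sum(w^2) = 50. J = 19 + 3/5 * 50 = 49.

49


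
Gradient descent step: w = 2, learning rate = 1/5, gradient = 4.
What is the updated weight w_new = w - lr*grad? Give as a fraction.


w_new = 2 - 1/5 * 4 = 2 - 4/5 = 6/5.

6/5


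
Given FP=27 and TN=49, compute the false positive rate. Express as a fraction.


FPR = FP / (FP + TN) = 27 / 76 = 27/76.

27/76


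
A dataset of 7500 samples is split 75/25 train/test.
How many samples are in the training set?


Test set = 7500 * 25% = 1875. Training set = 7500 - 1875 = 5625.

5625


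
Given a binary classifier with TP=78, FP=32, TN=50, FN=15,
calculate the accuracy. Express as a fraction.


Accuracy = (TP + TN) / (TP + TN + FP + FN) = (78 + 50) / 175 = 128/175.

128/175


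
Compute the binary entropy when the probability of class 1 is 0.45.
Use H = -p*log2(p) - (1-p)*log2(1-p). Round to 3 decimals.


H = -0.45*log2(0.45) - 0.55*log2(0.55) = 0.993.

0.993


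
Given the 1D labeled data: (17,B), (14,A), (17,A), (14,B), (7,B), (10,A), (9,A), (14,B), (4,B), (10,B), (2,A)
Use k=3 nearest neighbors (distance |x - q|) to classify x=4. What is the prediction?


Distances: |17-4|=13, |14-4|=10, |17-4|=13, |14-4|=10, |7-4|=3, |10-4|=6, |9-4|=5, |14-4|=10, |4-4|=0, |10-4|=6, |2-4|=2. 3 nearest: (4,B), (2,A), (7,B). Counts: {'B': 2, 'A': 1}. Majority class: B.

B


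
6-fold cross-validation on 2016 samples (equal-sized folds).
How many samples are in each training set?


Each validation fold has 2016/6 = 336 samples. Training set = 2016 - 336 = 1680.

1680


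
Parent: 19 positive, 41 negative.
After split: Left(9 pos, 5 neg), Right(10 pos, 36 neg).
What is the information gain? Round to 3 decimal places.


H(parent) = 0.9007. H(left) = 0.9403, H(right) = 0.7554. Weighted = (14/60)*0.9403 + (46/60)*0.7554 = 0.7985. IG = 0.9007 - 0.7985 = 0.1022, which rounds to 0.102.

0.102


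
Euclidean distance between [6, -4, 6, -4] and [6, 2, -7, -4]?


d = sqrt(sum of squared differences). (6-6)^2=0, (-4-2)^2=36, (6--7)^2=169, (-4--4)^2=0. Sum = 205.

sqrt(205)


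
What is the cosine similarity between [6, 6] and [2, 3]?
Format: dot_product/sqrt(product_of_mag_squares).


dot = 30. |a|^2 = 72, |b|^2 = 13. cos = 30/sqrt(936).

30/sqrt(936)


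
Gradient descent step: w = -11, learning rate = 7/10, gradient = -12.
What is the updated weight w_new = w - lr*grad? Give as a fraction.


w_new = -11 - 7/10 * -12 = -11 - -42/5 = -13/5.

-13/5


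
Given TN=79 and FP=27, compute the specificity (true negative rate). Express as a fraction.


Specificity = TN / (TN + FP) = 79 / 106 = 79/106.

79/106


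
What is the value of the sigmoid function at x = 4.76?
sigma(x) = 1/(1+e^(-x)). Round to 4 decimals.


sigma(4.76) = 1/(1+e^(-4.76)) = 1/(1+0.008566) = 1/1.008566 = 0.9915.

0.9915


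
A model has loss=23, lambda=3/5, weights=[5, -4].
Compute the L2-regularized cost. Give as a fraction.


L2 sq norm = sum(w^2) = 41. J = 23 + 3/5 * 41 = 238/5.

238/5


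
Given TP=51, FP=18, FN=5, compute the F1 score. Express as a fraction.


Precision = 51/69 = 17/23. Recall = 51/56 = 51/56. F1 = 2*P*R/(P+R) = 102/125.

102/125


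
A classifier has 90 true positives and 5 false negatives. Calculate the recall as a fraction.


Recall = TP / (TP + FN) = 90 / 95 = 18/19.

18/19


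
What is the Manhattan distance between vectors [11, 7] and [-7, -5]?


d = sum of absolute differences: |11--7|=18 + |7--5|=12 = 30.

30


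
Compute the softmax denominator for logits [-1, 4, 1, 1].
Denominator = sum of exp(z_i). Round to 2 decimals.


Denom = e^-1=0.3679 + e^4=54.5982 + e^1=2.7183 + e^1=2.7183. Sum = 60.4027, which rounds to 60.40.

60.40


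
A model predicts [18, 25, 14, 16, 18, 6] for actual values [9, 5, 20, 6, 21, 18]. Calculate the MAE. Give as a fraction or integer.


MAE = (1/6) * (|9-18|=9 + |5-25|=20 + |20-14|=6 + |6-16|=10 + |21-18|=3 + |18-6|=12). Sum = 60. MAE = 10.

10


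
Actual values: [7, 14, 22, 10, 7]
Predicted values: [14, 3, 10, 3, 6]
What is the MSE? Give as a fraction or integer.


MSE = (1/5) * ((7-14)^2=49 + (14-3)^2=121 + (22-10)^2=144 + (10-3)^2=49 + (7-6)^2=1). Sum = 364. MSE = 364/5.

364/5


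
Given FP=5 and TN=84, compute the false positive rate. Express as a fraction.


FPR = FP / (FP + TN) = 5 / 89 = 5/89.

5/89


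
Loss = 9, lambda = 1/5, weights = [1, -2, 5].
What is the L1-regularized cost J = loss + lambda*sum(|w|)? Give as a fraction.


L1 norm = sum(|w|) = 8. J = 9 + 1/5 * 8 = 53/5.

53/5


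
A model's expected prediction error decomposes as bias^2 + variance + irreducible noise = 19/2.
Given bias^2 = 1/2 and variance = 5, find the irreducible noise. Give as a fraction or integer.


Total error = bias^2 + variance + irreducible noise. So irreducible noise = 19/2 - 1/2 - 5 = 4.

4


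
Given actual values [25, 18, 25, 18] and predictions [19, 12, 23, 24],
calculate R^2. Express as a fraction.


Mean(y) = 43/2. SS_res = 112. SS_tot = 49. R^2 = 1 - 112/(49) = -9/7.

-9/7


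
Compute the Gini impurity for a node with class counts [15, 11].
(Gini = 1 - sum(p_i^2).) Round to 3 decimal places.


Total = 26. Proportions: 15/26, 11/26. sum(p_i^2) = 0.5118. Gini = 1 - 0.5118 = 0.4882, which rounds to 0.488.

0.488


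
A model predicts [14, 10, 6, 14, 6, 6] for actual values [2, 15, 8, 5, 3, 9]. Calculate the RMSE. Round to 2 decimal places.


MSE = 45.3333. RMSE = sqrt(45.3333) = 6.73.

6.73


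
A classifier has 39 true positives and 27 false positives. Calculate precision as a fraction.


Precision = TP / (TP + FP) = 39 / 66 = 13/22.

13/22


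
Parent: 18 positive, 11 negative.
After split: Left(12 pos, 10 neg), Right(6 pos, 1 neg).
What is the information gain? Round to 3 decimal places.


H(parent) = 0.9576. H(left) = 0.9940, H(right) = 0.5917. Weighted = (22/29)*0.9940 + (7/29)*0.5917 = 0.8969. IG = 0.9576 - 0.8969 = 0.0607, which rounds to 0.061.

0.061


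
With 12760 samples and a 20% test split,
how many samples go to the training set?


Test set = 12760 * 20% = 2552. Training set = 12760 - 2552 = 10208.

10208


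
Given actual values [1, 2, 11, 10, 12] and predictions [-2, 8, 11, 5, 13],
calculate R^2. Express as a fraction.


Mean(y) = 36/5. SS_res = 71. SS_tot = 554/5. R^2 = 1 - 71/(554/5) = 199/554.

199/554


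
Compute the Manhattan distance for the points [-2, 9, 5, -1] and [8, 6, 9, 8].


d = sum of absolute differences: |-2-8|=10 + |9-6|=3 + |5-9|=4 + |-1-8|=9 = 26.

26


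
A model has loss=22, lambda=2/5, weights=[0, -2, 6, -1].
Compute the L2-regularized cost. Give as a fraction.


L2 sq norm = sum(w^2) = 41. J = 22 + 2/5 * 41 = 192/5.

192/5


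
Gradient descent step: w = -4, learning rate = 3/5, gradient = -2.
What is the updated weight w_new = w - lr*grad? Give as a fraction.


w_new = -4 - 3/5 * -2 = -4 - -6/5 = -14/5.

-14/5


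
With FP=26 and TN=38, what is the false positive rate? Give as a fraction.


FPR = FP / (FP + TN) = 26 / 64 = 13/32.

13/32


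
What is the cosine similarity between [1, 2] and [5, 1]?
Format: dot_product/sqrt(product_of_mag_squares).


dot = 7. |a|^2 = 5, |b|^2 = 26. cos = 7/sqrt(130).

7/sqrt(130)


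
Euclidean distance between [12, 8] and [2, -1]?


d = sqrt(sum of squared differences). (12-2)^2=100, (8--1)^2=81. Sum = 181.

sqrt(181)


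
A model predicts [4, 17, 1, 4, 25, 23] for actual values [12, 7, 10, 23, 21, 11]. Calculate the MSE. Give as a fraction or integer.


MSE = (1/6) * ((12-4)^2=64 + (7-17)^2=100 + (10-1)^2=81 + (23-4)^2=361 + (21-25)^2=16 + (11-23)^2=144). Sum = 766. MSE = 383/3.

383/3


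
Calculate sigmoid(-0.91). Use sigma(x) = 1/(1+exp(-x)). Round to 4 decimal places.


sigma(-0.91) = 1/(1+e^(0.91)) = 1/(1+2.484323) = 1/3.484323 = 0.2870.

0.2870


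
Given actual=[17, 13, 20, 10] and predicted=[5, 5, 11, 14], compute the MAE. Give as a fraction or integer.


MAE = (1/4) * (|17-5|=12 + |13-5|=8 + |20-11|=9 + |10-14|=4). Sum = 33. MAE = 33/4.

33/4


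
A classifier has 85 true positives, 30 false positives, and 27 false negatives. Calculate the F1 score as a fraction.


Precision = 85/115 = 17/23. Recall = 85/112 = 85/112. F1 = 2*P*R/(P+R) = 170/227.

170/227


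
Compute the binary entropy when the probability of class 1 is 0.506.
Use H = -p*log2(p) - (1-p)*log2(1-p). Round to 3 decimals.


H = -0.506*log2(0.506) - 0.494*log2(0.494) = 1.000.

1.000


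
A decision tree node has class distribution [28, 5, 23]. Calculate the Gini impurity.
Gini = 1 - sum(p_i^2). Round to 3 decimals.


Total = 56. Proportions: 28/56, 5/56, 23/56. sum(p_i^2) = 0.4267. Gini = 1 - 0.4267 = 0.5733, which rounds to 0.573.

0.573


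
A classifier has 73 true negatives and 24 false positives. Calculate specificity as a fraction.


Specificity = TN / (TN + FP) = 73 / 97 = 73/97.

73/97


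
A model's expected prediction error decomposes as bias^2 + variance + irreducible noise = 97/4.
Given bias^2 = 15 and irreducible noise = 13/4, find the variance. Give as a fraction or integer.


Total error = bias^2 + variance + irreducible noise. So variance = 97/4 - 15 - 13/4 = 6.

6


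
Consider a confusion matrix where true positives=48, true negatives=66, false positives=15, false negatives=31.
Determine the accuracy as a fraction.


Accuracy = (TP + TN) / (TP + TN + FP + FN) = (48 + 66) / 160 = 57/80.

57/80


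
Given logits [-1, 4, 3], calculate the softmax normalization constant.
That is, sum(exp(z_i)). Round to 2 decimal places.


Denom = e^-1=0.3679 + e^4=54.5982 + e^3=20.0855. Sum = 75.0516, which rounds to 75.05.

75.05


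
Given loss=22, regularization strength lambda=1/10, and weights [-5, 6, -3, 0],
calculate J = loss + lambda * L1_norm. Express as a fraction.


L1 norm = sum(|w|) = 14. J = 22 + 1/10 * 14 = 117/5.

117/5


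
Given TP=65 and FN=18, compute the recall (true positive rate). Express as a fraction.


Recall = TP / (TP + FN) = 65 / 83 = 65/83.

65/83


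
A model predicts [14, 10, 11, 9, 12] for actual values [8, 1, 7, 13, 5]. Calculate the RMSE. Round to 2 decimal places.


MSE = 39.6000. RMSE = sqrt(39.6000) = 6.29.

6.29


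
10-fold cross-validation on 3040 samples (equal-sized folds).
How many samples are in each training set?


Each validation fold has 3040/10 = 304 samples. Training set = 3040 - 304 = 2736.

2736


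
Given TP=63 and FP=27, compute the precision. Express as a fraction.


Precision = TP / (TP + FP) = 63 / 90 = 7/10.

7/10


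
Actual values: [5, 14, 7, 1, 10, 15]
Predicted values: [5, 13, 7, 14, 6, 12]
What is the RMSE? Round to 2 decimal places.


MSE = 32.5000. RMSE = sqrt(32.5000) = 5.70.

5.70


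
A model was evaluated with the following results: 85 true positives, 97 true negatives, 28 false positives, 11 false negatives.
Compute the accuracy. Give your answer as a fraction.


Accuracy = (TP + TN) / (TP + TN + FP + FN) = (85 + 97) / 221 = 14/17.

14/17


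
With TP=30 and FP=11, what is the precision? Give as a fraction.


Precision = TP / (TP + FP) = 30 / 41 = 30/41.

30/41


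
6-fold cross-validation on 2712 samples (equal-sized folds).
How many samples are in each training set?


Each validation fold has 2712/6 = 452 samples. Training set = 2712 - 452 = 2260.

2260


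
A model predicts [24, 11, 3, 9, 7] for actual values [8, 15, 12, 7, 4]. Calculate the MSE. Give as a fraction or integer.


MSE = (1/5) * ((8-24)^2=256 + (15-11)^2=16 + (12-3)^2=81 + (7-9)^2=4 + (4-7)^2=9). Sum = 366. MSE = 366/5.

366/5


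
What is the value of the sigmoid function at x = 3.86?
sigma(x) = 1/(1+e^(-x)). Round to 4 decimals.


sigma(3.86) = 1/(1+e^(-3.86)) = 1/(1+0.021068) = 1/1.021068 = 0.9794.

0.9794


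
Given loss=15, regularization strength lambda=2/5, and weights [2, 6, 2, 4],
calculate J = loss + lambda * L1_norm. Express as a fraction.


L1 norm = sum(|w|) = 14. J = 15 + 2/5 * 14 = 103/5.

103/5


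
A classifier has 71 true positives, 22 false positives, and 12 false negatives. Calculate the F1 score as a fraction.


Precision = 71/93 = 71/93. Recall = 71/83 = 71/83. F1 = 2*P*R/(P+R) = 71/88.

71/88


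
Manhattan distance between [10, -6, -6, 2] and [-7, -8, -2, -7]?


d = sum of absolute differences: |10--7|=17 + |-6--8|=2 + |-6--2|=4 + |2--7|=9 = 32.

32


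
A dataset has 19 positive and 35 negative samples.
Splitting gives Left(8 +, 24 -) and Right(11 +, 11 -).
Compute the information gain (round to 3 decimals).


H(parent) = 0.9357. H(left) = 0.8113, H(right) = 1.0000. Weighted = (32/54)*0.8113 + (22/54)*1.0000 = 0.8882. IG = 0.9357 - 0.8882 = 0.0475, which rounds to 0.048.

0.048


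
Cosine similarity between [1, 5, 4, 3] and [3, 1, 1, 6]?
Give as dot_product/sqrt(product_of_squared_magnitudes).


dot = 30. |a|^2 = 51, |b|^2 = 47. cos = 30/sqrt(2397).

30/sqrt(2397)


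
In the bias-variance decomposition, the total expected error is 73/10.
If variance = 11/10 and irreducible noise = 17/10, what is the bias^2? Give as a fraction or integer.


Total error = bias^2 + variance + irreducible noise. So bias^2 = 73/10 - 11/10 - 17/10 = 9/2.

9/2


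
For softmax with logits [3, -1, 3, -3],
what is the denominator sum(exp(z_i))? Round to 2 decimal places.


Denom = e^3=20.0855 + e^-1=0.3679 + e^3=20.0855 + e^-3=0.0498. Sum = 40.5887, which rounds to 40.59.

40.59


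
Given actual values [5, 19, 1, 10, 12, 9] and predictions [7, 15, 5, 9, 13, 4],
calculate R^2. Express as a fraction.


Mean(y) = 28/3. SS_res = 63. SS_tot = 568/3. R^2 = 1 - 63/(568/3) = 379/568.

379/568


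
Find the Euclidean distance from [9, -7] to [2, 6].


d = sqrt(sum of squared differences). (9-2)^2=49, (-7-6)^2=169. Sum = 218.

sqrt(218)


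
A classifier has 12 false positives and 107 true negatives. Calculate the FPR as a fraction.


FPR = FP / (FP + TN) = 12 / 119 = 12/119.

12/119


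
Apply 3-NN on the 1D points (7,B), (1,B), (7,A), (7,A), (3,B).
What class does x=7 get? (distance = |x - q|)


Distances: |7-7|=0, |1-7|=6, |7-7|=0, |7-7|=0, |3-7|=4. 3 nearest: (7,A), (7,A), (7,B). Counts: {'A': 2, 'B': 1}. Majority class: A.

A


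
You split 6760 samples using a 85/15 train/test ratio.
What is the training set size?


Test set = 6760 * 15% = 1014. Training set = 6760 - 1014 = 5746.

5746


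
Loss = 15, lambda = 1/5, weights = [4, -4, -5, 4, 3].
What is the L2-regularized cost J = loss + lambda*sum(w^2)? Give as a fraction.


L2 sq norm = sum(w^2) = 82. J = 15 + 1/5 * 82 = 157/5.

157/5


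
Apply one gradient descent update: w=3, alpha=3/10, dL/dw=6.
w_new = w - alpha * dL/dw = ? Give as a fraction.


w_new = 3 - 3/10 * 6 = 3 - 9/5 = 6/5.

6/5


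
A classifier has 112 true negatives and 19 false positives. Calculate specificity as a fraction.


Specificity = TN / (TN + FP) = 112 / 131 = 112/131.

112/131


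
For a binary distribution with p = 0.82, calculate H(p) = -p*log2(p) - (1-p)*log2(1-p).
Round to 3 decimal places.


H = -0.82*log2(0.82) - 0.18*log2(0.18) = 0.680.

0.680


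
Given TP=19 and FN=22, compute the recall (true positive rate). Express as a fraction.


Recall = TP / (TP + FN) = 19 / 41 = 19/41.

19/41


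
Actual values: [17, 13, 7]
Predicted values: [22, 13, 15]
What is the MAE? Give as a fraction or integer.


MAE = (1/3) * (|17-22|=5 + |13-13|=0 + |7-15|=8). Sum = 13. MAE = 13/3.

13/3


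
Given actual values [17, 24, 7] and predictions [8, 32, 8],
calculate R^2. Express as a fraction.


Mean(y) = 16. SS_res = 146. SS_tot = 146. R^2 = 1 - 146/(146) = 0.

0


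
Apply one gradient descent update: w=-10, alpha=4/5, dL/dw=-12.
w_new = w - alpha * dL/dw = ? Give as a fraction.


w_new = -10 - 4/5 * -12 = -10 - -48/5 = -2/5.

-2/5
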